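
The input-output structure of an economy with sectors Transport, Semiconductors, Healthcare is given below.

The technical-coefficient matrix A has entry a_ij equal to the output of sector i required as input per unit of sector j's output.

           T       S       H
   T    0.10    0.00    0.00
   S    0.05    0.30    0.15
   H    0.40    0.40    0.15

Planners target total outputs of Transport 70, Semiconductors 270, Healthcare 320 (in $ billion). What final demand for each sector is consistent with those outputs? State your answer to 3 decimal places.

d_T = 63.000, d_S = 137.500, d_H = 136.000

I − A =
  [   0.90     0.00     0.00]
  [  -0.05     0.70    -0.15]
  [  -0.40    -0.40     0.85]
d = (I − A) x:
  d_T = (+0.90)·70 + (+0.00)·270 + (+0.00)·320 = 63.000
  d_S = (-0.05)·70 + (+0.70)·270 + (-0.15)·320 = 137.500
  d_H = (-0.40)·70 + (-0.40)·270 + (+0.85)·320 = 136.000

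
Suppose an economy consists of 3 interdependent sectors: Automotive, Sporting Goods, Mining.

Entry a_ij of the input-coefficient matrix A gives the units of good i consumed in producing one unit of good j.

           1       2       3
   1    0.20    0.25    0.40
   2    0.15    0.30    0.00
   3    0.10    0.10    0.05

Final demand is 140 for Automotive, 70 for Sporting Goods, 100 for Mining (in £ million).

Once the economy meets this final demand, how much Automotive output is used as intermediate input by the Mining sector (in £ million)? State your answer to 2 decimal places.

I − A =
  [   0.80    -0.25    -0.40]
  [  -0.15     0.70     0.00]
  [  -0.10    -0.10     0.95]
Cofactors of I−A, C_ij = (−1)^(i+j)·(minor ij) (rows/columns in the sector order above):
  C_11 = (0.70)(0.95) − (0.00)(-0.10) = 0.6650
  C_12 = −[(-0.15)(0.95) − (0.00)(-0.10)] = 0.1425
  C_13 = (-0.15)(-0.10) − (0.70)(-0.10) = 0.0850
  C_21 = −[(-0.25)(0.95) − (-0.40)(-0.10)] = 0.2775
  C_22 = (0.80)(0.95) − (-0.40)(-0.10) = 0.7200
  C_23 = −[(0.80)(-0.10) − (-0.25)(-0.10)] = 0.1050
  C_31 = (-0.25)(0.00) − (-0.40)(0.70) = 0.2800
  C_32 = −[(0.80)(0.00) − (-0.40)(-0.15)] = 0.0600
  C_33 = (0.80)(0.70) − (-0.25)(-0.15) = 0.5225
det(I−A) = Σ_j (I−A)_1j·C_1j = (0.80)(0.6650) + (-0.25)(0.1425) + (-0.40)(0.0850) = 0.462375
adj(I−A) = Cᵀ =
  [ 0.6650   0.2775   0.2800]
  [ 0.1425   0.7200   0.0600]
  [ 0.0850   0.1050   0.5225]
(I − A)⁻¹ = adj(I−A) / det(I−A) ≈
  [   1.4382     0.6002     0.6056]
  [   0.3082     1.5572     0.1298]
  [   0.1838     0.2271     1.1300]
First solve x = (I − A)⁻¹ d = adj(I−A)·d / det(I−A); in particular x_3 = (0.0850·140 + 0.1050·70 + 0.5225·100) / 0.462375 = 71.50 / 0.462375 ≈ 154.6364.
Intermediate flow from 1 to 3: z_13 = a_13 · x_3 = 0.40 × 71.50 / 0.462375 = 28.60 / 0.462375 ≈ 61.85.

z_13 = 61.85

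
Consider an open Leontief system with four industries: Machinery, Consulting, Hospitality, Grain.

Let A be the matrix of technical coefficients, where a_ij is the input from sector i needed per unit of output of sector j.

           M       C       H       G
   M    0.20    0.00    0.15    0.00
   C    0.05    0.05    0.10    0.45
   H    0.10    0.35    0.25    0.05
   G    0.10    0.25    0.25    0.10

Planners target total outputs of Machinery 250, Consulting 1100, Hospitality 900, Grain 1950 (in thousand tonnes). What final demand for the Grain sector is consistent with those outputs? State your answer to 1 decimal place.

I − A =
  [   0.80     0.00    -0.15     0.00]
  [  -0.05     0.95    -0.10    -0.45]
  [  -0.10    -0.35     0.75    -0.05]
  [  -0.10    -0.25    -0.25     0.90]
d = (I − A) x:
  d_M = (+0.80)·250 + (+0.00)·1100 + (-0.15)·900 + (+0.00)·1950 = 65.0
  d_C = (-0.05)·250 + (+0.95)·1100 + (-0.10)·900 + (-0.45)·1950 = 65.0
  d_H = (-0.10)·250 + (-0.35)·1100 + (+0.75)·900 + (-0.05)·1950 = 167.5
  d_G = (-0.10)·250 + (-0.25)·1100 + (-0.25)·900 + (+0.90)·1950 = 1230.0

d_G = 1230.0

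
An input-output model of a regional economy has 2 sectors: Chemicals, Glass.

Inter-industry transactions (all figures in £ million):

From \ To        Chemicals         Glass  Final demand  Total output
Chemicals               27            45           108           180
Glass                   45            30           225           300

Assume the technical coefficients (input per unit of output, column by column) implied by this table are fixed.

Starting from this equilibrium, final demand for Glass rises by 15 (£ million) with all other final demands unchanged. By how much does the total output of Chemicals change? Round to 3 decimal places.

Technical coefficients a_ij = z_ij / X_j:
  a_CC = 27/180 = 0.15, a_GC = 45/180 = 0.25
  a_CG = 45/300 = 0.15, a_GG = 30/300 = 0.10
I − A =
  [   0.85    -0.15]
  [  -0.25     0.90]
det(I−A) = (0.85)(0.90) − (-0.15)(-0.25) = 0.7275
adj(I−A) = [[0.90, 0.15], [0.25, 0.85]]
(I − A)⁻¹ = adj(I−A) / det(I−A) ≈
  [   1.2371     0.2062]
  [   0.3436     1.1684]
Δx = (I − A)⁻¹ Δd with Δd having +15 in the Glass component and 0 elsewhere.
So Δx_C = L_CG · (+15), where L_CG = adj(I−A)_CG / det(I−A) = 0.15 / 0.7275.
Δx_C = 0.15 × (+15) / 0.7275 = 2.25 / 0.7275 ≈ 3.093.

Δx_C = 3.093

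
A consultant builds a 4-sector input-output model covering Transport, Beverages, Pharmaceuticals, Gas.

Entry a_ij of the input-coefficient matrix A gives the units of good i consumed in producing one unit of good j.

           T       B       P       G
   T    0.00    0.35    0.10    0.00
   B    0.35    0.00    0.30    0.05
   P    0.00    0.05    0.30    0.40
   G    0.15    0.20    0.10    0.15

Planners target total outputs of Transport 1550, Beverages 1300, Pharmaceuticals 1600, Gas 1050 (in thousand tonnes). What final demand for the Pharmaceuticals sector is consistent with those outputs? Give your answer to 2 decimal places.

d_P = 635.00

I − A =
  [   1.00    -0.35    -0.10     0.00]
  [  -0.35     1.00    -0.30    -0.05]
  [   0.00    -0.05     0.70    -0.40]
  [  -0.15    -0.20    -0.10     0.85]
d = (I − A) x:
  d_T = (+1.00)·1550 + (-0.35)·1300 + (-0.10)·1600 + (+0.00)·1050 = 935.00
  d_B = (-0.35)·1550 + (+1.00)·1300 + (-0.30)·1600 + (-0.05)·1050 = 225.00
  d_P = (+0.00)·1550 + (-0.05)·1300 + (+0.70)·1600 + (-0.40)·1050 = 635.00
  d_G = (-0.15)·1550 + (-0.20)·1300 + (-0.10)·1600 + (+0.85)·1050 = 240.00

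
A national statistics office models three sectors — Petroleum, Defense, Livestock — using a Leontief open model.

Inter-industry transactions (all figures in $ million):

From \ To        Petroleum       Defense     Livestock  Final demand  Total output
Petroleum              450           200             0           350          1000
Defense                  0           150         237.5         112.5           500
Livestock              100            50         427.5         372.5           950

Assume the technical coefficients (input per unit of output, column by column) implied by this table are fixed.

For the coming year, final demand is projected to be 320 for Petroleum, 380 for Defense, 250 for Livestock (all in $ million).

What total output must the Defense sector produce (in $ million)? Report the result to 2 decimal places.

x_2 = 836.84

Technical coefficients a_ij = z_ij / X_j:
  a_11 = 450/1000 = 0.45, a_21 = 0/1000 = 0.00, a_31 = 100/1000 = 0.10
  a_12 = 200/500 = 0.40, a_22 = 150/500 = 0.30, a_32 = 50/500 = 0.10
  a_13 = 0/950 = 0.00, a_23 = 237.5/950 = 0.25, a_33 = 427.5/950 = 0.45
I − A =
  [   0.55    -0.40     0.00]
  [   0.00     0.70    -0.25]
  [  -0.10    -0.10     0.55]
Cofactors of I−A, C_ij = (−1)^(i+j)·(minor ij) (rows/columns in the sector order above):
  C_11 = (0.70)(0.55) − (-0.25)(-0.10) = 0.3600
  C_12 = −[(0.00)(0.55) − (-0.25)(-0.10)] = 0.0250
  C_13 = (0.00)(-0.10) − (0.70)(-0.10) = 0.0700
  C_21 = −[(-0.40)(0.55) − (0.00)(-0.10)] = 0.2200
  C_22 = (0.55)(0.55) − (0.00)(-0.10) = 0.3025
  C_23 = −[(0.55)(-0.10) − (-0.40)(-0.10)] = 0.0950
  C_31 = (-0.40)(-0.25) − (0.00)(0.70) = 0.1000
  C_32 = −[(0.55)(-0.25) − (0.00)(0.00)] = 0.1375
  C_33 = (0.55)(0.70) − (-0.40)(0.00) = 0.3850
det(I−A) = Σ_j (I−A)_1j·C_1j = (0.55)(0.3600) + (-0.40)(0.0250) + (0.00)(0.0700) = 0.1880
adj(I−A) = Cᵀ =
  [ 0.3600   0.2200   0.1000]
  [ 0.0250   0.3025   0.1375]
  [ 0.0700   0.0950   0.3850]
(I − A)⁻¹ = adj(I−A) / det(I−A) ≈
  [   1.9149     1.1702     0.5319]
  [   0.1330     1.6090     0.7314]
  [   0.3723     0.5053     2.0479]
x = (I − A)⁻¹ d = adj(I−A)·d / det(I−A), with det(I−A) = 0.1880:
  x_1 = (0.3600·320 + 0.2200·380 + 0.1000·250) / 0.1880 = 223.80 / 0.1880 ≈ 1190.43
  x_2 = (0.0250·320 + 0.3025·380 + 0.1375·250) / 0.1880 = 157.325 / 0.1880 ≈ 836.84
  x_3 = (0.0700·320 + 0.0950·380 + 0.3850·250) / 0.1880 = 154.75 / 0.1880 ≈ 823.14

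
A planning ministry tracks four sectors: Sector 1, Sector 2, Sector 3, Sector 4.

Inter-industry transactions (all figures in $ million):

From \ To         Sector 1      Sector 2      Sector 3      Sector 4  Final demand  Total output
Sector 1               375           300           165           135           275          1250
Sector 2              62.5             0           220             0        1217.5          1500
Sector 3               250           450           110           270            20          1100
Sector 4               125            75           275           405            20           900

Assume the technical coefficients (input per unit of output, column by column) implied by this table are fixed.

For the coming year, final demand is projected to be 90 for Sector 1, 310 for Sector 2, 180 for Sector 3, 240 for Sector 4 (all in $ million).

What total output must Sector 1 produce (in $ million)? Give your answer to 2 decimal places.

Technical coefficients a_ij = z_ij / X_j:
  a_11 = 375/1250 = 0.30, a_21 = 62.5/1250 = 0.05, a_31 = 250/1250 = 0.20, a_41 = 125/1250 = 0.10
  a_12 = 300/1500 = 0.20, a_22 = 0/1500 = 0.00, a_32 = 450/1500 = 0.30, a_42 = 75/1500 = 0.05
  a_13 = 165/1100 = 0.15, a_23 = 220/1100 = 0.20, a_33 = 110/1100 = 0.10, a_43 = 275/1100 = 0.25
  a_14 = 135/900 = 0.15, a_24 = 0/900 = 0.00, a_34 = 270/900 = 0.30, a_44 = 405/900 = 0.45
I − A =
  [   0.70    -0.20    -0.15    -0.15]
  [  -0.05     1.00    -0.20     0.00]
  [  -0.20    -0.30     0.90    -0.30]
  [  -0.10    -0.05    -0.25     0.55]
Compute the cofactors C_ij = (−1)^(i+j)·(3×3 minor ij) of I−A; the adjugate is their transpose:
adj(I−A) = Cᵀ =
  [ 0.384000   0.129000   0.143500   0.183000]
  [ 0.049000   0.252000   0.080000   0.057000]
  [ 0.149000   0.151000   0.364125   0.239250]
  [ 0.142000   0.115000   0.198875   0.538750]
det(I−A) = Σ_j (I−A)_1j·C_1j = (0.70)(0.384000) + (-0.20)(0.049000) + (-0.15)(0.149000) + (-0.15)(0.142000) = 0.21535
(I − A)⁻¹ = adj(I−A) / det(I−A) ≈
  [   1.7831     0.5990     0.6664     0.8498]
  [   0.2275     1.1702     0.3715     0.2647]
  [   0.6919     0.7012     1.6909     1.1110]
  [   0.6594     0.5340     0.9235     2.5017]
x = (I − A)⁻¹ d = adj(I−A)·d / det(I−A), with det(I−A) = 0.21535:
  x_1 = (0.384000·90 + 0.129000·310 + 0.143500·180 + 0.183000·240) / 0.21535 = 144.30 / 0.21535 ≈ 670.07
  x_2 = (0.049000·90 + 0.252000·310 + 0.080000·180 + 0.057000·240) / 0.21535 = 110.61 / 0.21535 ≈ 513.63
  x_3 = (0.149000·90 + 0.151000·310 + 0.364125·180 + 0.239250·240) / 0.21535 = 183.1825 / 0.21535 ≈ 850.63
  x_4 = (0.142000·90 + 0.115000·310 + 0.198875·180 + 0.538750·240) / 0.21535 = 213.5275 / 0.21535 ≈ 991.54

x_1 = 670.07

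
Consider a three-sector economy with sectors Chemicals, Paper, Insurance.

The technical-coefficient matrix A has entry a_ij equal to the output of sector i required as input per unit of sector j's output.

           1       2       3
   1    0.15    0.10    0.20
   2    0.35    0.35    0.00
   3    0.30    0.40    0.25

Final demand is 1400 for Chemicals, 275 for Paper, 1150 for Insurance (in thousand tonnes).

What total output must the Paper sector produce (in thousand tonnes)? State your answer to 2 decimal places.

I − A =
  [   0.85    -0.10    -0.20]
  [  -0.35     0.65     0.00]
  [  -0.30    -0.40     0.75]
Cofactors of I−A, C_ij = (−1)^(i+j)·(minor ij) (rows/columns in the sector order above):
  C_11 = (0.65)(0.75) − (0.00)(-0.40) = 0.4875
  C_12 = −[(-0.35)(0.75) − (0.00)(-0.30)] = 0.2625
  C_13 = (-0.35)(-0.40) − (0.65)(-0.30) = 0.3350
  C_21 = −[(-0.10)(0.75) − (-0.20)(-0.40)] = 0.1550
  C_22 = (0.85)(0.75) − (-0.20)(-0.30) = 0.5775
  C_23 = −[(0.85)(-0.40) − (-0.10)(-0.30)] = 0.3700
  C_31 = (-0.10)(0.00) − (-0.20)(0.65) = 0.1300
  C_32 = −[(0.85)(0.00) − (-0.20)(-0.35)] = 0.0700
  C_33 = (0.85)(0.65) − (-0.10)(-0.35) = 0.5175
det(I−A) = Σ_j (I−A)_1j·C_1j = (0.85)(0.4875) + (-0.10)(0.2625) + (-0.20)(0.3350) = 0.321125
adj(I−A) = Cᵀ =
  [ 0.4875   0.1550   0.1300]
  [ 0.2625   0.5775   0.0700]
  [ 0.3350   0.3700   0.5175]
(I − A)⁻¹ = adj(I−A) / det(I−A) ≈
  [   1.5181     0.4827     0.4048]
  [   0.8174     1.7984     0.2180]
  [   1.0432     1.1522     1.6115]
x = (I − A)⁻¹ d = adj(I−A)·d / det(I−A), with det(I−A) = 0.321125:
  x_1 = (0.4875·1400 + 0.1550·275 + 0.1300·1150) / 0.321125 = 874.625 / 0.321125 ≈ 2723.63
  x_2 = (0.2625·1400 + 0.5775·275 + 0.0700·1150) / 0.321125 = 606.8125 / 0.321125 ≈ 1889.65
  x_3 = (0.3350·1400 + 0.3700·275 + 0.5175·1150) / 0.321125 = 1165.875 / 0.321125 ≈ 3630.60

x_2 = 1889.65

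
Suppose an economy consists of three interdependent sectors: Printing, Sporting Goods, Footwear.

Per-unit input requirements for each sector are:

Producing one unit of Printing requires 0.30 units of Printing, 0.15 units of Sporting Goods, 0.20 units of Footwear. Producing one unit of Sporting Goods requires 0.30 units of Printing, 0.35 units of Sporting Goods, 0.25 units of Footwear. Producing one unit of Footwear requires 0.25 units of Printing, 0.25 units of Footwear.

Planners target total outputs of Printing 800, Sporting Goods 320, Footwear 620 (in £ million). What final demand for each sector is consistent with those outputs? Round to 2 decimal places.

d_1 = 309.00, d_2 = 88.00, d_3 = 225.00

I − A =
  [   0.70    -0.30    -0.25]
  [  -0.15     0.65     0.00]
  [  -0.20    -0.25     0.75]
d = (I − A) x:
  d_1 = (+0.70)·800 + (-0.30)·320 + (-0.25)·620 = 309.00
  d_2 = (-0.15)·800 + (+0.65)·320 + (+0.00)·620 = 88.00
  d_3 = (-0.20)·800 + (-0.25)·320 + (+0.75)·620 = 225.00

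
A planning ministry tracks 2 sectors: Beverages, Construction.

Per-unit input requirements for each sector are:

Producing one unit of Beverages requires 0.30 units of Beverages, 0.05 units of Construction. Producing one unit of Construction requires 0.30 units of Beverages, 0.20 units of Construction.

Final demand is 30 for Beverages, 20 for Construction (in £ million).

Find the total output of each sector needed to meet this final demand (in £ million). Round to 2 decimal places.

x_1 = 55.05, x_2 = 28.44

I − A =
  [   0.70    -0.30]
  [  -0.05     0.80]
det(I−A) = (0.70)(0.80) − (-0.30)(-0.05) = 0.5450
adj(I−A) = [[0.80, 0.30], [0.05, 0.70]]
(I − A)⁻¹ = adj(I−A) / det(I−A) ≈
  [   1.4679     0.5505]
  [   0.0917     1.2844]
x = (I − A)⁻¹ d = adj(I−A)·d / det(I−A), with det(I−A) = 0.5450:
  x_1 = (0.80·30 + 0.30·20) / 0.5450 = 30.00 / 0.5450 ≈ 55.05
  x_2 = (0.05·30 + 0.70·20) / 0.5450 = 15.50 / 0.5450 ≈ 28.44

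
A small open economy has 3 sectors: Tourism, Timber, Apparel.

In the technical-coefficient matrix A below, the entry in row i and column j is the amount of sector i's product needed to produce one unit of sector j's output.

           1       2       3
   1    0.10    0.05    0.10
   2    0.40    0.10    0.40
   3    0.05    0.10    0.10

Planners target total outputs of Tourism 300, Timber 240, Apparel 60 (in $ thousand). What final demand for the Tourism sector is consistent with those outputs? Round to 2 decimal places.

I − A =
  [   0.90    -0.05    -0.10]
  [  -0.40     0.90    -0.40]
  [  -0.05    -0.10     0.90]
d = (I − A) x:
  d_1 = (+0.90)·300 + (-0.05)·240 + (-0.10)·60 = 252.00
  d_2 = (-0.40)·300 + (+0.90)·240 + (-0.40)·60 = 72.00
  d_3 = (-0.05)·300 + (-0.10)·240 + (+0.90)·60 = 15.00

d_1 = 252.00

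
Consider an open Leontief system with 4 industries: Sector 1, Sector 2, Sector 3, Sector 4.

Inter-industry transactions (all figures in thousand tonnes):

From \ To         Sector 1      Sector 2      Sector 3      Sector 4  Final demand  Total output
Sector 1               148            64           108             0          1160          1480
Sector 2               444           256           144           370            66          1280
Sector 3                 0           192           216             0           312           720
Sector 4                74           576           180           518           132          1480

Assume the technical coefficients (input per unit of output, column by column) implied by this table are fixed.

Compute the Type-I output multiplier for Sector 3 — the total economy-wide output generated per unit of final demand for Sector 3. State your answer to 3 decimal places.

m_3 = 4.184

Technical coefficients a_ij = z_ij / X_j:
  a_11 = 148/1480 = 0.10, a_21 = 444/1480 = 0.30, a_31 = 0/1480 = 0.00, a_41 = 74/1480 = 0.05
  a_12 = 64/1280 = 0.05, a_22 = 256/1280 = 0.20, a_32 = 192/1280 = 0.15, a_42 = 576/1280 = 0.45
  a_13 = 108/720 = 0.15, a_23 = 144/720 = 0.20, a_33 = 216/720 = 0.30, a_43 = 180/720 = 0.25
  a_14 = 0/1480 = 0.00, a_24 = 370/1480 = 0.25, a_34 = 0/1480 = 0.00, a_44 = 518/1480 = 0.35
I − A =
  [   0.90    -0.05    -0.15     0.00]
  [  -0.30     0.80    -0.20    -0.25]
  [   0.00    -0.15     0.70     0.00]
  [  -0.05    -0.45    -0.25     0.65]
Compute the cofactors C_ij = (−1)^(i+j)·(3×3 minor ij) of I−A; the adjugate is their transpose:
adj(I−A) = Cᵀ =
  [ 0.256375   0.037375   0.070750   0.014375]
  [ 0.145250   0.409500   0.204375   0.157500]
  [ 0.031125   0.087750   0.356375   0.033750]
  [ 0.132250   0.320125   0.284000   0.459750]
det(I−A) = Σ_j (I−A)_1j·C_1j = (0.90)(0.256375) + (-0.05)(0.145250) + (-0.15)(0.031125) + (0.00)(0.132250) = 0.21880625
(I − A)⁻¹ = adj(I−A) / det(I−A) ≈
  [   1.1717     0.1708     0.3233     0.0657]
  [   0.6638     1.8715     0.9340     0.7198]
  [   0.1422     0.4010     1.6287     0.1542]
  [   0.6044     1.4631     1.2980     2.1012]
The output multiplier for sector j is the column-j sum of the Leontief inverse (I − A)⁻¹ = adj(I−A) / det(I−A).
Column 3 of adj(I−A): (0.070750, 0.204375, 0.356375, 0.284000); det(I−A) = 0.21880625.
m_3 = (0.070750 + 0.204375 + 0.356375 + 0.284000) / 0.21880625 = 0.9155 / 0.21880625 ≈ 4.184.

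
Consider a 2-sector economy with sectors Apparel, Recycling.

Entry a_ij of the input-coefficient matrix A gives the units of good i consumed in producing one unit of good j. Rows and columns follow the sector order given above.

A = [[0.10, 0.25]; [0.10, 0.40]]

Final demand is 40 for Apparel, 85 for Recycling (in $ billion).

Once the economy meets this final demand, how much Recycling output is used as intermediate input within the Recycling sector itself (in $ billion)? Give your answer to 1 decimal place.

I − A =
  [   0.90    -0.25]
  [  -0.10     0.60]
det(I−A) = (0.90)(0.60) − (-0.25)(-0.10) = 0.5150
adj(I−A) = [[0.60, 0.25], [0.10, 0.90]]
(I − A)⁻¹ = adj(I−A) / det(I−A) ≈
  [   1.1650     0.4854]
  [   0.1942     1.7476]
First solve x = (I − A)⁻¹ d = adj(I−A)·d / det(I−A); in particular x_2 = (0.10·40 + 0.90·85) / 0.5150 = 80.50 / 0.5150 ≈ 156.311.
Intermediate flow from 2 to 2: z_22 = a_22 · x_2 = 0.40 × 80.50 / 0.5150 = 32.20 / 0.5150 ≈ 62.5.

z_22 = 62.5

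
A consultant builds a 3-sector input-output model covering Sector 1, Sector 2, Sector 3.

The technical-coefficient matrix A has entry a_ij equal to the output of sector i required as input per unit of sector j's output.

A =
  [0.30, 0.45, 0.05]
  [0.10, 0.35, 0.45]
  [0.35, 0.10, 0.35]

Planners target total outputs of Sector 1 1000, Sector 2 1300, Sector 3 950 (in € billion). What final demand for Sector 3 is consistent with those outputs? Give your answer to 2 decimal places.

I − A =
  [   0.70    -0.45    -0.05]
  [  -0.10     0.65    -0.45]
  [  -0.35    -0.10     0.65]
d = (I − A) x:
  d_1 = (+0.70)·1000 + (-0.45)·1300 + (-0.05)·950 = 67.50
  d_2 = (-0.10)·1000 + (+0.65)·1300 + (-0.45)·950 = 317.50
  d_3 = (-0.35)·1000 + (-0.10)·1300 + (+0.65)·950 = 137.50

d_3 = 137.50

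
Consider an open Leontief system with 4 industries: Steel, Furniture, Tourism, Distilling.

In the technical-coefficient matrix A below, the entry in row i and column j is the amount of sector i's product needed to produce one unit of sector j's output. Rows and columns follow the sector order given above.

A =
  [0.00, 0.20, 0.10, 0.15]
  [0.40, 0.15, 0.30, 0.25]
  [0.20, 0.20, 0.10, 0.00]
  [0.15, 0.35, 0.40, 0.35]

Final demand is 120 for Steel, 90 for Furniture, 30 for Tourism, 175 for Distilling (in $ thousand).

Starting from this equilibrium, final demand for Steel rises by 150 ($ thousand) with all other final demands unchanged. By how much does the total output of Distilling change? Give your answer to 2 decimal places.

I − A =
  [   1.00    -0.20    -0.10    -0.15]
  [  -0.40     0.85    -0.30    -0.25]
  [  -0.20    -0.20     0.90     0.00]
  [  -0.15    -0.35    -0.40     0.65]
Compute the cofactors C_ij = (−1)^(i+j)·(3×3 minor ij) of I−A; the adjugate is their transpose:
adj(I−A) = Cᵀ =
  [ 0.359500   0.189250   0.172250   0.155750]
  [ 0.326750   0.539750   0.342000   0.283000]
  [ 0.152500   0.162000   0.365375   0.097500]
  [ 0.352750   0.434000   0.448750   0.596000]
det(I−A) = Σ_j (I−A)_1j·C_1j = (1.00)(0.359500) + (-0.20)(0.326750) + (-0.10)(0.152500) + (-0.15)(0.352750) = 0.2259875
(I − A)⁻¹ = adj(I−A) / det(I−A) ≈
  [   1.5908     0.8374     0.7622     0.6892]
  [   1.4459     2.3884     1.5134     1.2523]
  [   0.6748     0.7169     1.6168     0.4314]
  [   1.5609     1.9205     1.9857     2.6373]
Δx = (I − A)⁻¹ Δd with Δd having +150 in the Steel component and 0 elsewhere.
So Δx_4 = L_41 · (+150), where L_41 = adj(I−A)_41 / det(I−A) = 0.352750 / 0.2259875.
Δx_4 = 0.352750 × (+150) / 0.2259875 = 52.9125 / 0.2259875 ≈ 234.14.

Δx_4 = 234.14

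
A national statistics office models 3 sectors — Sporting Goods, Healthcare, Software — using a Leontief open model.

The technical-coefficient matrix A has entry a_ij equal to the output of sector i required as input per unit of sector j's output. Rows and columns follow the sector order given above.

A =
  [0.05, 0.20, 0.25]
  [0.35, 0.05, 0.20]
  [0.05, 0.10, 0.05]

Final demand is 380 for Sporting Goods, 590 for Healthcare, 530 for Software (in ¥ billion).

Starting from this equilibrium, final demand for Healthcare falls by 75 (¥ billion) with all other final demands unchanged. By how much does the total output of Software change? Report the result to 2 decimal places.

Δx_3 = -10.51

I − A =
  [   0.95    -0.20    -0.25]
  [  -0.35     0.95    -0.20]
  [  -0.05    -0.10     0.95]
Cofactors of I−A, C_ij = (−1)^(i+j)·(minor ij) (rows/columns in the sector order above):
  C_11 = (0.95)(0.95) − (-0.20)(-0.10) = 0.8825
  C_12 = −[(-0.35)(0.95) − (-0.20)(-0.05)] = 0.3425
  C_13 = (-0.35)(-0.10) − (0.95)(-0.05) = 0.0825
  C_21 = −[(-0.20)(0.95) − (-0.25)(-0.10)] = 0.2150
  C_22 = (0.95)(0.95) − (-0.25)(-0.05) = 0.8900
  C_23 = −[(0.95)(-0.10) − (-0.20)(-0.05)] = 0.1050
  C_31 = (-0.20)(-0.20) − (-0.25)(0.95) = 0.2775
  C_32 = −[(0.95)(-0.20) − (-0.25)(-0.35)] = 0.2775
  C_33 = (0.95)(0.95) − (-0.20)(-0.35) = 0.8325
det(I−A) = Σ_j (I−A)_1j·C_1j = (0.95)(0.8825) + (-0.20)(0.3425) + (-0.25)(0.0825) = 0.74925
adj(I−A) = Cᵀ =
  [ 0.8825   0.2150   0.2775]
  [ 0.3425   0.8900   0.2775]
  [ 0.0825   0.1050   0.8325]
(I − A)⁻¹ = adj(I−A) / det(I−A) ≈
  [   1.1778     0.2870     0.3704]
  [   0.4571     1.1879     0.3704]
  [   0.1101     0.1401     1.1111]
Δx = (I − A)⁻¹ Δd with Δd having -75 in the Healthcare component and 0 elsewhere.
So Δx_3 = L_32 · (-75), where L_32 = adj(I−A)_32 / det(I−A) = 0.1050 / 0.74925.
Δx_3 = 0.1050 × (-75) / 0.74925 = -7.875 / 0.74925 ≈ -10.51.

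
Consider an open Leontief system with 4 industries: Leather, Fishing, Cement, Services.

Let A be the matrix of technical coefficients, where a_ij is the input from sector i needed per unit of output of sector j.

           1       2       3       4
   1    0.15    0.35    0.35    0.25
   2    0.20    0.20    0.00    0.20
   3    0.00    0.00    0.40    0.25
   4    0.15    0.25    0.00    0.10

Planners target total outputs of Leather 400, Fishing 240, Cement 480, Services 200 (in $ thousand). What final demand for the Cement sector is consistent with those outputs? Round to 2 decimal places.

d_3 = 238.00

I − A =
  [   0.85    -0.35    -0.35    -0.25]
  [  -0.20     0.80     0.00    -0.20]
  [   0.00     0.00     0.60    -0.25]
  [  -0.15    -0.25     0.00     0.90]
d = (I − A) x:
  d_1 = (+0.85)·400 + (-0.35)·240 + (-0.35)·480 + (-0.25)·200 = 38.00
  d_2 = (-0.20)·400 + (+0.80)·240 + (+0.00)·480 + (-0.20)·200 = 72.00
  d_3 = (+0.00)·400 + (+0.00)·240 + (+0.60)·480 + (-0.25)·200 = 238.00
  d_4 = (-0.15)·400 + (-0.25)·240 + (+0.00)·480 + (+0.90)·200 = 60.00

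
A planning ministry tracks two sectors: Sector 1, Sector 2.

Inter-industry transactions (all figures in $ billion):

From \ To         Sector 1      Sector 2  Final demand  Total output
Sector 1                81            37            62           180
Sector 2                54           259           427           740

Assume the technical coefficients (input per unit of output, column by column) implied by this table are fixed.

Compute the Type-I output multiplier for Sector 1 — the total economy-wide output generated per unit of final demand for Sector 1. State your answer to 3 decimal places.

m_1 = 2.774

Technical coefficients a_ij = z_ij / X_j:
  a_11 = 81/180 = 0.45, a_21 = 54/180 = 0.30
  a_12 = 37/740 = 0.05, a_22 = 259/740 = 0.35
I − A =
  [   0.55    -0.05]
  [  -0.30     0.65]
det(I−A) = (0.55)(0.65) − (-0.05)(-0.30) = 0.3425
adj(I−A) = [[0.65, 0.05], [0.30, 0.55]]
(I − A)⁻¹ = adj(I−A) / det(I−A) ≈
  [   1.8978     0.1460]
  [   0.8759     1.6058]
The output multiplier for sector j is the column-j sum of the Leontief inverse (I − A)⁻¹ = adj(I−A) / det(I−A).
Column 1 of adj(I−A): (0.65, 0.30); det(I−A) = 0.3425.
m_1 = (0.65 + 0.30) / 0.3425 = 0.95 / 0.3425 ≈ 2.774.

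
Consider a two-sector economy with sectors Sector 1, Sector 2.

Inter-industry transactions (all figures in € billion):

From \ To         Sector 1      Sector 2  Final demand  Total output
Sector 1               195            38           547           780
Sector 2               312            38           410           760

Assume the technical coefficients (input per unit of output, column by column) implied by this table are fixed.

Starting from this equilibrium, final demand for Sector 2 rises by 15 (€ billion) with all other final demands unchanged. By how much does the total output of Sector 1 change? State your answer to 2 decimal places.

Δx_1 = 1.08

Technical coefficients a_ij = z_ij / X_j:
  a_11 = 195/780 = 0.25, a_21 = 312/780 = 0.40
  a_12 = 38/760 = 0.05, a_22 = 38/760 = 0.05
I − A =
  [   0.75    -0.05]
  [  -0.40     0.95]
det(I−A) = (0.75)(0.95) − (-0.05)(-0.40) = 0.6925
adj(I−A) = [[0.95, 0.05], [0.40, 0.75]]
(I − A)⁻¹ = adj(I−A) / det(I−A) ≈
  [   1.3718     0.0722]
  [   0.5776     1.0830]
Δx = (I − A)⁻¹ Δd with Δd having +15 in the Sector 2 component and 0 elsewhere.
So Δx_1 = L_12 · (+15), where L_12 = adj(I−A)_12 / det(I−A) = 0.05 / 0.6925.
Δx_1 = 0.05 × (+15) / 0.6925 = 0.75 / 0.6925 ≈ 1.08.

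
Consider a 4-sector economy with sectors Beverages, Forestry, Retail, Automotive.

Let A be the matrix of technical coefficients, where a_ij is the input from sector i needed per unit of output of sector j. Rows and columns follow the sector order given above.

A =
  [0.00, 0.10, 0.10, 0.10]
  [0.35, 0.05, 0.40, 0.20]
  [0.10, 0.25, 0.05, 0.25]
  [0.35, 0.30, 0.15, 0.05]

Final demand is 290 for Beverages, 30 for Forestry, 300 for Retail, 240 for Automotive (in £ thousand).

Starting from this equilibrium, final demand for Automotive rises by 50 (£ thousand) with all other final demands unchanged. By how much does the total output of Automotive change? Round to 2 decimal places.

I − A =
  [   1.00    -0.10    -0.10    -0.10]
  [  -0.35     0.95    -0.40    -0.20]
  [  -0.10    -0.25     0.95    -0.25]
  [  -0.35    -0.30    -0.15     0.95]
Compute the cofactors C_ij = (−1)^(i+j)·(3×3 minor ij) of I−A; the adjugate is their transpose:
adj(I−A) = Cᵀ =
  [ 0.63225   0.15000   0.15150   0.13800]
  [ 0.44525   0.81200   0.44150   0.33400]
  [ 0.29425   0.32500   0.75850   0.29900]
  [ 0.42000   0.36300   0.31500   0.74700]
det(I−A) = Σ_j (I−A)_1j·C_1j = (1.00)(0.63225) + (-0.10)(0.44525) + (-0.10)(0.29425) + (-0.10)(0.42000) = 0.5163
(I − A)⁻¹ = adj(I−A) / det(I−A) ≈
  [   1.2246     0.2905     0.2934     0.2673]
  [   0.8624     1.5727     0.8551     0.6469]
  [   0.5699     0.6295     1.4691     0.5791]
  [   0.8135     0.7031     0.6101     1.4468]
Δx = (I − A)⁻¹ Δd with Δd having +50 in the Automotive component and 0 elsewhere.
So Δx_A = L_AA · (+50), where L_AA = adj(I−A)_AA / det(I−A) = 0.74700 / 0.5163.
Δx_A = 0.74700 × (+50) / 0.5163 = 37.35 / 0.5163 ≈ 72.34.

Δx_A = 72.34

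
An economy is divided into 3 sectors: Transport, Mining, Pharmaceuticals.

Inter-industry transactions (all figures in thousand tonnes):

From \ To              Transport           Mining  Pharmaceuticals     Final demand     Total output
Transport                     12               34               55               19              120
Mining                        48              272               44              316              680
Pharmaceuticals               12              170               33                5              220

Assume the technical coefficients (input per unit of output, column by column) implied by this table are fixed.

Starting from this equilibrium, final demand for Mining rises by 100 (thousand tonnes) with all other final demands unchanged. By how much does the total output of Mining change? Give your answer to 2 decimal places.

Δx_2 = 207.87

Technical coefficients a_ij = z_ij / X_j:
  a_11 = 12/120 = 0.10, a_21 = 48/120 = 0.40, a_31 = 12/120 = 0.10
  a_12 = 34/680 = 0.05, a_22 = 272/680 = 0.40, a_32 = 170/680 = 0.25
  a_13 = 55/220 = 0.25, a_23 = 44/220 = 0.20, a_33 = 33/220 = 0.15
I − A =
  [   0.90    -0.05    -0.25]
  [  -0.40     0.60    -0.20]
  [  -0.10    -0.25     0.85]
Cofactors of I−A, C_ij = (−1)^(i+j)·(minor ij) (rows/columns in the sector order above):
  C_11 = (0.60)(0.85) − (-0.20)(-0.25) = 0.4600
  C_12 = −[(-0.40)(0.85) − (-0.20)(-0.10)] = 0.3600
  C_13 = (-0.40)(-0.25) − (0.60)(-0.10) = 0.1600
  C_21 = −[(-0.05)(0.85) − (-0.25)(-0.25)] = 0.1050
  C_22 = (0.90)(0.85) − (-0.25)(-0.10) = 0.7400
  C_23 = −[(0.90)(-0.25) − (-0.05)(-0.10)] = 0.2300
  C_31 = (-0.05)(-0.20) − (-0.25)(0.60) = 0.1600
  C_32 = −[(0.90)(-0.20) − (-0.25)(-0.40)] = 0.2800
  C_33 = (0.90)(0.60) − (-0.05)(-0.40) = 0.5200
det(I−A) = Σ_j (I−A)_1j·C_1j = (0.90)(0.4600) + (-0.05)(0.3600) + (-0.25)(0.1600) = 0.3560
adj(I−A) = Cᵀ =
  [ 0.4600   0.1050   0.1600]
  [ 0.3600   0.7400   0.2800]
  [ 0.1600   0.2300   0.5200]
(I − A)⁻¹ = adj(I−A) / det(I−A) ≈
  [   1.2921     0.2949     0.4494]
  [   1.0112     2.0787     0.7865]
  [   0.4494     0.6461     1.4607]
Δx = (I − A)⁻¹ Δd with Δd having +100 in the Mining component and 0 elsewhere.
So Δx_2 = L_22 · (+100), where L_22 = adj(I−A)_22 / det(I−A) = 0.7400 / 0.3560.
Δx_2 = 0.7400 × (+100) / 0.3560 = 74.00 / 0.3560 ≈ 207.87.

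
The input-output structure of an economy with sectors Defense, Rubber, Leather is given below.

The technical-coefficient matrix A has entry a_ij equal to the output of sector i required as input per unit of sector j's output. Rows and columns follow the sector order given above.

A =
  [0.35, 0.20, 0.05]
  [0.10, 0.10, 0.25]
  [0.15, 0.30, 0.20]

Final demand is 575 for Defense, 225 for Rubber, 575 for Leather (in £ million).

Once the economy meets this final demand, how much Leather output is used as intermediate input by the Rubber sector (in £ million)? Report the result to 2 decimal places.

I − A =
  [   0.65    -0.20    -0.05]
  [  -0.10     0.90    -0.25]
  [  -0.15    -0.30     0.80]
Cofactors of I−A, C_ij = (−1)^(i+j)·(minor ij) (rows/columns in the sector order above):
  C_11 = (0.90)(0.80) − (-0.25)(-0.30) = 0.6450
  C_12 = −[(-0.10)(0.80) − (-0.25)(-0.15)] = 0.1175
  C_13 = (-0.10)(-0.30) − (0.90)(-0.15) = 0.1650
  C_21 = −[(-0.20)(0.80) − (-0.05)(-0.30)] = 0.1750
  C_22 = (0.65)(0.80) − (-0.05)(-0.15) = 0.5125
  C_23 = −[(0.65)(-0.30) − (-0.20)(-0.15)] = 0.2250
  C_31 = (-0.20)(-0.25) − (-0.05)(0.90) = 0.0950
  C_32 = −[(0.65)(-0.25) − (-0.05)(-0.10)] = 0.1675
  C_33 = (0.65)(0.90) − (-0.20)(-0.10) = 0.5650
det(I−A) = Σ_j (I−A)_1j·C_1j = (0.65)(0.6450) + (-0.20)(0.1175) + (-0.05)(0.1650) = 0.3875
adj(I−A) = Cᵀ =
  [ 0.6450   0.1750   0.0950]
  [ 0.1175   0.5125   0.1675]
  [ 0.1650   0.2250   0.5650]
(I − A)⁻¹ = adj(I−A) / det(I−A) ≈
  [   1.6645     0.4516     0.2452]
  [   0.3032     1.3226     0.4323]
  [   0.4258     0.5806     1.4581]
First solve x = (I − A)⁻¹ d = adj(I−A)·d / det(I−A); in particular x_2 = (0.1175·575 + 0.5125·225 + 0.1675·575) / 0.3875 = 279.1875 / 0.3875 ≈ 720.4839.
Intermediate flow from 3 to 2: z_32 = a_32 · x_2 = 0.30 × 279.1875 / 0.3875 = 83.75625 / 0.3875 ≈ 216.15.

z_32 = 216.15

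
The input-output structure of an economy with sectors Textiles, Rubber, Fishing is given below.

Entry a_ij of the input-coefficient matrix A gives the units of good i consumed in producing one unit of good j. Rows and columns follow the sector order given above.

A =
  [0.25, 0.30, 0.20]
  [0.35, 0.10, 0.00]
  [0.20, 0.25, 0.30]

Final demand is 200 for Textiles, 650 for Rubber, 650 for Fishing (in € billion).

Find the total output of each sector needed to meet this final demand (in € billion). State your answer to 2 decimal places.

x_T = 1192.47, x_R = 1185.96, x_F = 1692.84

I − A =
  [   0.75    -0.30    -0.20]
  [  -0.35     0.90     0.00]
  [  -0.20    -0.25     0.70]
Cofactors of I−A, C_ij = (−1)^(i+j)·(minor ij) (rows/columns in the sector order above):
  C_11 = (0.90)(0.70) − (0.00)(-0.25) = 0.6300
  C_12 = −[(-0.35)(0.70) − (0.00)(-0.20)] = 0.2450
  C_13 = (-0.35)(-0.25) − (0.90)(-0.20) = 0.2675
  C_21 = −[(-0.30)(0.70) − (-0.20)(-0.25)] = 0.2600
  C_22 = (0.75)(0.70) − (-0.20)(-0.20) = 0.4850
  C_23 = −[(0.75)(-0.25) − (-0.30)(-0.20)] = 0.2475
  C_31 = (-0.30)(0.00) − (-0.20)(0.90) = 0.1800
  C_32 = −[(0.75)(0.00) − (-0.20)(-0.35)] = 0.0700
  C_33 = (0.75)(0.90) − (-0.30)(-0.35) = 0.5700
det(I−A) = Σ_j (I−A)_1j·C_1j = (0.75)(0.6300) + (-0.30)(0.2450) + (-0.20)(0.2675) = 0.3455
adj(I−A) = Cᵀ =
  [ 0.6300   0.2600   0.1800]
  [ 0.2450   0.4850   0.0700]
  [ 0.2675   0.2475   0.5700]
(I − A)⁻¹ = adj(I−A) / det(I−A) ≈
  [   1.8234     0.7525     0.5210]
  [   0.7091     1.4038     0.2026]
  [   0.7742     0.7164     1.6498]
x = (I − A)⁻¹ d = adj(I−A)·d / det(I−A), with det(I−A) = 0.3455:
  x_T = (0.6300·200 + 0.2600·650 + 0.1800·650) / 0.3455 = 412.00 / 0.3455 ≈ 1192.47
  x_R = (0.2450·200 + 0.4850·650 + 0.0700·650) / 0.3455 = 409.75 / 0.3455 ≈ 1185.96
  x_F = (0.2675·200 + 0.2475·650 + 0.5700·650) / 0.3455 = 584.875 / 0.3455 ≈ 1692.84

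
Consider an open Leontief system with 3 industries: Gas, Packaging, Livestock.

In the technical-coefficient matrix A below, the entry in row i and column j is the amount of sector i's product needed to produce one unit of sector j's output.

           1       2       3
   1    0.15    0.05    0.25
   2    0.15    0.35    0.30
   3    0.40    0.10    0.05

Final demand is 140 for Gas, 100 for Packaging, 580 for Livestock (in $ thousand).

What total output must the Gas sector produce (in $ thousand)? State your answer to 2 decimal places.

I − A =
  [   0.85    -0.05    -0.25]
  [  -0.15     0.65    -0.30]
  [  -0.40    -0.10     0.95]
Cofactors of I−A, C_ij = (−1)^(i+j)·(minor ij) (rows/columns in the sector order above):
  C_11 = (0.65)(0.95) − (-0.30)(-0.10) = 0.5875
  C_12 = −[(-0.15)(0.95) − (-0.30)(-0.40)] = 0.2625
  C_13 = (-0.15)(-0.10) − (0.65)(-0.40) = 0.2750
  C_21 = −[(-0.05)(0.95) − (-0.25)(-0.10)] = 0.0725
  C_22 = (0.85)(0.95) − (-0.25)(-0.40) = 0.7075
  C_23 = −[(0.85)(-0.10) − (-0.05)(-0.40)] = 0.1050
  C_31 = (-0.05)(-0.30) − (-0.25)(0.65) = 0.1775
  C_32 = −[(0.85)(-0.30) − (-0.25)(-0.15)] = 0.2925
  C_33 = (0.85)(0.65) − (-0.05)(-0.15) = 0.5450
det(I−A) = Σ_j (I−A)_1j·C_1j = (0.85)(0.5875) + (-0.05)(0.2625) + (-0.25)(0.2750) = 0.4175
adj(I−A) = Cᵀ =
  [ 0.5875   0.0725   0.1775]
  [ 0.2625   0.7075   0.2925]
  [ 0.2750   0.1050   0.5450]
(I − A)⁻¹ = adj(I−A) / det(I−A) ≈
  [   1.4072     0.1737     0.4251]
  [   0.6287     1.6946     0.7006]
  [   0.6587     0.2515     1.3054]
x = (I − A)⁻¹ d = adj(I−A)·d / det(I−A), with det(I−A) = 0.4175:
  x_1 = (0.5875·140 + 0.0725·100 + 0.1775·580) / 0.4175 = 192.45 / 0.4175 ≈ 460.96
  x_2 = (0.2625·140 + 0.7075·100 + 0.2925·580) / 0.4175 = 277.15 / 0.4175 ≈ 663.83
  x_3 = (0.2750·140 + 0.1050·100 + 0.5450·580) / 0.4175 = 365.10 / 0.4175 ≈ 874.49

x_1 = 460.96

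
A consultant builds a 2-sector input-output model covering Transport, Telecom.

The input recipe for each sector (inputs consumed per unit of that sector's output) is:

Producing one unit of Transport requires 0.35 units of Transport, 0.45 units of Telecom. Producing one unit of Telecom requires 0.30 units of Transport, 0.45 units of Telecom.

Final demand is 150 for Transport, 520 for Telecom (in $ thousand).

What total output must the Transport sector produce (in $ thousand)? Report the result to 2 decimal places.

x_1 = 1071.91

I − A =
  [   0.65    -0.30]
  [  -0.45     0.55]
det(I−A) = (0.65)(0.55) − (-0.30)(-0.45) = 0.2225
adj(I−A) = [[0.55, 0.30], [0.45, 0.65]]
(I − A)⁻¹ = adj(I−A) / det(I−A) ≈
  [   2.4719     1.3483]
  [   2.0225     2.9213]
x = (I − A)⁻¹ d = adj(I−A)·d / det(I−A), with det(I−A) = 0.2225:
  x_1 = (0.55·150 + 0.30·520) / 0.2225 = 238.50 / 0.2225 ≈ 1071.91
  x_2 = (0.45·150 + 0.65·520) / 0.2225 = 405.50 / 0.2225 ≈ 1822.47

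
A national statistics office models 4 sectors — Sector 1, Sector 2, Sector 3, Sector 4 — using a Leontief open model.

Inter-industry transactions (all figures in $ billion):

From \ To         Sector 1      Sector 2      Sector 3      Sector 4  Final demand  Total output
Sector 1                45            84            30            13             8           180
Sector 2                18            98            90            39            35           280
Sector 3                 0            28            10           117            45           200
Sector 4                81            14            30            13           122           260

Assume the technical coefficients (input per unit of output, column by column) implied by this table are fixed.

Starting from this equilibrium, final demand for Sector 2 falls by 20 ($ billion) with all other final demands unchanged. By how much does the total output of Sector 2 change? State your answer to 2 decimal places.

Δx_2 = -45.41

Technical coefficients a_ij = z_ij / X_j:
  a_11 = 45/180 = 0.25, a_21 = 18/180 = 0.10, a_31 = 0/180 = 0.00, a_41 = 81/180 = 0.45
  a_12 = 84/280 = 0.30, a_22 = 98/280 = 0.35, a_32 = 28/280 = 0.10, a_42 = 14/280 = 0.05
  a_13 = 30/200 = 0.15, a_23 = 90/200 = 0.45, a_33 = 10/200 = 0.05, a_43 = 30/200 = 0.15
  a_14 = 13/260 = 0.05, a_24 = 39/260 = 0.15, a_34 = 117/260 = 0.45, a_44 = 13/260 = 0.05
I − A =
  [   0.75    -0.30    -0.15    -0.05]
  [  -0.10     0.65    -0.45    -0.15]
  [   0.00    -0.10     0.95    -0.45]
  [  -0.45    -0.05    -0.15     0.95]
Compute the cofactors C_ij = (−1)^(i+j)·(3×3 minor ij) of I−A; the adjugate is their transpose:
adj(I−A) = Cᵀ =
  [ 0.480500   0.271250   0.232500   0.178250]
  [ 0.238750   0.574500   0.352500   0.270250]
  [ 0.150125   0.146625   0.393875   0.217625]
  [ 0.263875   0.181875   0.190875   0.399375]
det(I−A) = Σ_j (I−A)_1j·C_1j = (0.75)(0.480500) + (-0.30)(0.238750) + (-0.15)(0.150125) + (-0.05)(0.263875) = 0.2530375
(I − A)⁻¹ = adj(I−A) / det(I−A) ≈
  [   1.8989     1.0720     0.9188     0.7044]
  [   0.9435     2.2704     1.3931     1.0680]
  [   0.5933     0.5795     1.5566     0.8601]
  [   1.0428     0.7188     0.7543     1.5783]
Δx = (I − A)⁻¹ Δd with Δd having -20 in the Sector 2 component and 0 elsewhere.
So Δx_2 = L_22 · (-20), where L_22 = adj(I−A)_22 / det(I−A) = 0.574500 / 0.2530375.
Δx_2 = 0.574500 × (-20) / 0.2530375 = -11.49 / 0.2530375 ≈ -45.41.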